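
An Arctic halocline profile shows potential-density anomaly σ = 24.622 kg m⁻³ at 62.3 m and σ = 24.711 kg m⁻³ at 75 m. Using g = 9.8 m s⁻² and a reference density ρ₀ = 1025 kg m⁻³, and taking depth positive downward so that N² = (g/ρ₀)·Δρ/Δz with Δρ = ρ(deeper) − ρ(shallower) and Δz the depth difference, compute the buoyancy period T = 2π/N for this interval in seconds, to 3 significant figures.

768 s

Δρ = 1024.711 − 1024.622 = 0.089 kg m⁻³ over Δz = 75 − 62.3 = 12.7 m.
N² = (9.8/1025) × (0.089/12.7) = 6.7002 × 10⁻⁵ s⁻².
N = √(6.7002 × 10⁻⁵) = 8.1855 × 10⁻³ rad s⁻¹, so T = 2π/N = 767.60 s ≈ 768 s.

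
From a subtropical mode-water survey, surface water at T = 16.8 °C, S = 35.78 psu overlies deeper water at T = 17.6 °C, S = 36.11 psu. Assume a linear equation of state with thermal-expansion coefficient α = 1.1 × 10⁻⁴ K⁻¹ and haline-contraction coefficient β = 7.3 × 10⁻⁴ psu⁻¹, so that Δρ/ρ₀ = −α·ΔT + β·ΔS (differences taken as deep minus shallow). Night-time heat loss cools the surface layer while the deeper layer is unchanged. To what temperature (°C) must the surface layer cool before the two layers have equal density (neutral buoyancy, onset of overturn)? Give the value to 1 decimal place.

Neutral buoyancy requires Δρ = 0, i.e. −α(T_deep − T_surf′) + β(S_deep − S_surf) = 0.
T_surf′ = T_deep − (β/α)·ΔS = 17.6 − (7.3 × 10⁻⁴/1.1 × 10⁻⁴)·(+0.33) = 15.410 °C.
Cooling required: 16.8 − (15.410) = 1.390 °C.

15.4 °C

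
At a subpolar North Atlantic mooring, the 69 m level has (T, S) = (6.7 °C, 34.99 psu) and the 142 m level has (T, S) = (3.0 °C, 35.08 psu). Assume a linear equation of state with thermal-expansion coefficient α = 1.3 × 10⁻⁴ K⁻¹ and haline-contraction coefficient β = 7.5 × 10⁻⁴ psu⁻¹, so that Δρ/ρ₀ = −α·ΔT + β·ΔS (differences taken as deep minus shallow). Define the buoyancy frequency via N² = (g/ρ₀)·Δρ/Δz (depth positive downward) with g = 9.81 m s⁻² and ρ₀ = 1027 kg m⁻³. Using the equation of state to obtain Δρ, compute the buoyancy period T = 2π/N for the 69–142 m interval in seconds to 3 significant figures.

ΔT = -3.7 K, ΔS = +0.09 psu (deep − shallow).
Δρ/ρ₀ = −αΔT + βΔS = 4.81 × 10⁻⁴ + 6.75 × 10⁻⁵ = 5.485 × 10⁻⁴, so Δρ ≈ 0.5633 kg m⁻³.
N² = (g/ρ₀)·Δρ/Δz = g·(Δρ/ρ₀)/Δz = 9.81 × 5.485 × 10⁻⁴ / 73 = 7.3709 × 10⁻⁵ s⁻².
N = √(7.3709 × 10⁻⁵) = 8.5854 × 10⁻³ rad s⁻¹ → T = 2π/N = 731.85 s ≈ 732 s.

732 s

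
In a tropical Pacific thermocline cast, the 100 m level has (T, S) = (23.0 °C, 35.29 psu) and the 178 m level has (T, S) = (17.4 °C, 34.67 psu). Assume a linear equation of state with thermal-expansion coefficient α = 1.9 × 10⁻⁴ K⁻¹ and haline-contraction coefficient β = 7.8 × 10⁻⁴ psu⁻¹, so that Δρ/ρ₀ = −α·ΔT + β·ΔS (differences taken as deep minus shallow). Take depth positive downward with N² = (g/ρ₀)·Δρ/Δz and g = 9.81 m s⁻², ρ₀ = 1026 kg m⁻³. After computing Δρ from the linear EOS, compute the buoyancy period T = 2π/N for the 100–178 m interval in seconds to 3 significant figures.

735 s

ΔT = -5.6 K, ΔS = -0.62 psu (deep − shallow).
Δρ/ρ₀ = −αΔT + βΔS = 1.064 × 10⁻³ − 4.836 × 10⁻⁴ = 5.804 × 10⁻⁴, so Δρ ≈ 0.5955 kg m⁻³.
N² = (g/ρ₀)·Δρ/Δz = g·(Δρ/ρ₀)/Δz = 9.81 × 5.804 × 10⁻⁴ / 78 = 7.2996 × 10⁻⁵ s⁻².
N = √(7.2996 × 10⁻⁵) = 8.5438 × 10⁻³ rad s⁻¹ → T = 2π/N = 735.41 s ≈ 735 s.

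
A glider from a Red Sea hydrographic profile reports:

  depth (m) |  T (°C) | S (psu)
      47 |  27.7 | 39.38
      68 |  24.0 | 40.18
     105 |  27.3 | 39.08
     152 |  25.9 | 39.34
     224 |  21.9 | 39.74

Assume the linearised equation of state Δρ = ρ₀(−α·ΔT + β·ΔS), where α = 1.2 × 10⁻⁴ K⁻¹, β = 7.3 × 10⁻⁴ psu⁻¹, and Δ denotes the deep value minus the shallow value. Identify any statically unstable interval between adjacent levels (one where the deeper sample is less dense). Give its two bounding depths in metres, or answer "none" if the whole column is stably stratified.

Evaluate Δρ/ρ₀ = −αΔT + βΔS across each adjacent pair:
  47–68 m: −αΔT+βΔS = −(1.2 × 10⁻⁴)(-3.7)+(7.3 × 10⁻⁴)(+0.80) = 1.0 × 10⁻³ → stable
  68–105 m: −αΔT+βΔS = −(1.2 × 10⁻⁴)(+3.3)+(7.3 × 10⁻⁴)(-1.10) = -1.2 × 10⁻³ → UNSTABLE
  105–152 m: −αΔT+βΔS = −(1.2 × 10⁻⁴)(-1.4)+(7.3 × 10⁻⁴)(+0.26) = 3.6 × 10⁻⁴ → stable
  152–224 m: −αΔT+βΔS = −(1.2 × 10⁻⁴)(-4.0)+(7.3 × 10⁻⁴)(+0.40) = 7.7 × 10⁻⁴ → stable
The 68–105 m interval has Δρ < 0: lighter water underlies denser water.

68–105 m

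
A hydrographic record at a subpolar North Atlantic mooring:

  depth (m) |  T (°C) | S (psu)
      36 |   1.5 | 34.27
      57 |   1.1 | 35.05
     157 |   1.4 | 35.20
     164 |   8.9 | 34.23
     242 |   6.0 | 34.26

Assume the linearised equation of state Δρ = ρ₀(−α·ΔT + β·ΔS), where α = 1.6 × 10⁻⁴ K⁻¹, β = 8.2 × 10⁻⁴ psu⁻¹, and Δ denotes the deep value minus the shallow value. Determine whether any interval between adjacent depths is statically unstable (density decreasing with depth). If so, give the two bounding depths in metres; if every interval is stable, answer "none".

157–164 m

Evaluate Δρ/ρ₀ = −αΔT + βΔS across each adjacent pair:
  36–57 m: −αΔT+βΔS = −(1.6 × 10⁻⁴)(-0.4)+(8.2 × 10⁻⁴)(+0.78) = 7.0 × 10⁻⁴ → stable
  57–157 m: −αΔT+βΔS = −(1.6 × 10⁻⁴)(+0.3)+(8.2 × 10⁻⁴)(+0.15) = 7.5 × 10⁻⁵ → stable
  157–164 m: −αΔT+βΔS = −(1.6 × 10⁻⁴)(+7.5)+(8.2 × 10⁻⁴)(-0.97) = -2.0 × 10⁻³ → UNSTABLE
  164–242 m: −αΔT+βΔS = −(1.6 × 10⁻⁴)(-2.9)+(8.2 × 10⁻⁴)(+0.03) = 4.9 × 10⁻⁴ → stable
The 157–164 m interval has Δρ < 0: lighter water underlies denser water.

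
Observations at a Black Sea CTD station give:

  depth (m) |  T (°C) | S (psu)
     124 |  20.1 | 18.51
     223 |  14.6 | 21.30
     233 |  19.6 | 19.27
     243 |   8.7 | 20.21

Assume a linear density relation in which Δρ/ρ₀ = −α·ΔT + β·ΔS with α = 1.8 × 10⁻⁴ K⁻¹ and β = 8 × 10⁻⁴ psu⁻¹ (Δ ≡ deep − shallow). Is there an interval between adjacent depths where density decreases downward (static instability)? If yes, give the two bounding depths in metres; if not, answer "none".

Evaluate Δρ/ρ₀ = −αΔT + βΔS across each adjacent pair:
  124–223 m: −αΔT+βΔS = −(1.8 × 10⁻⁴)(-5.5)+(8 × 10⁻⁴)(+2.79) = 3.2 × 10⁻³ → stable
  223–233 m: −αΔT+βΔS = −(1.8 × 10⁻⁴)(+5.0)+(8 × 10⁻⁴)(-2.03) = -2.5 × 10⁻³ → UNSTABLE
  233–243 m: −αΔT+βΔS = −(1.8 × 10⁻⁴)(-10.9)+(8 × 10⁻⁴)(+0.94) = 2.7 × 10⁻³ → stable
The 223–233 m interval has Δρ < 0: lighter water underlies denser water.

223–233 m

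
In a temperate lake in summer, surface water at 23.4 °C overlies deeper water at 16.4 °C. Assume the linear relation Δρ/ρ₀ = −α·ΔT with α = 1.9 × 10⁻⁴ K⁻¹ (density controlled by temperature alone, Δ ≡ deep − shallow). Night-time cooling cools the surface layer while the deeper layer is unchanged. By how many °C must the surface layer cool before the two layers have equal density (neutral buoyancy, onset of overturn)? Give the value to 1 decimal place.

7.0 °C

With temperature the only control, equal density requires T_surf′ = T_deep.
T_surf′ = 16.4 °C.
Cooling required: 23.4 − 16.4 = 7.0 °C.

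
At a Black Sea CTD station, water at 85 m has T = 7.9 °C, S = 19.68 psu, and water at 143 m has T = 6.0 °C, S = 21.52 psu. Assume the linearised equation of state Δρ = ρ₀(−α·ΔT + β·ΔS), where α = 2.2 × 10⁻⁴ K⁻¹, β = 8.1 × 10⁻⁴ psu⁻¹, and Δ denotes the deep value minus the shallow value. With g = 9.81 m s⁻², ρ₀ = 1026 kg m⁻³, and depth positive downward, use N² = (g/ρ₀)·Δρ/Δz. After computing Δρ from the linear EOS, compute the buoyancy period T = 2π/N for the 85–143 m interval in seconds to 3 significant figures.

ΔT = -1.9 K, ΔS = +1.84 psu (deep − shallow).
Δρ/ρ₀ = −αΔT + βΔS = 4.18 × 10⁻⁴ + 1.4904 × 10⁻³ = 1.9084 × 10⁻³, so Δρ ≈ 1.958 kg m⁻³.
N² = (g/ρ₀)·Δρ/Δz = g·(Δρ/ρ₀)/Δz = 9.81 × 1.9084 × 10⁻³ / 58 = 3.2278 × 10⁻⁴ s⁻².
N = √(3.2278 × 10⁻⁴) = 0.017966 rad s⁻¹ → T = 2π/N = 349.73 s ≈ 350 s.

350 s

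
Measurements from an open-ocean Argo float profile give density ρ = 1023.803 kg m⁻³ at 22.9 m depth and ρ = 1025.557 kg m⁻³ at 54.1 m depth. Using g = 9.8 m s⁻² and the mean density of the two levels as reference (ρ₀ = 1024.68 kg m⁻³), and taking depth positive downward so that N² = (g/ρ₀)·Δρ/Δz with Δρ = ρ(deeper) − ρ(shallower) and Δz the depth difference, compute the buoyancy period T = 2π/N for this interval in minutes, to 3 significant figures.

4.52 min

Δρ = 1025.557 − 1023.803 = 1.754 kg m⁻³ over Δz = 54.1 − 22.9 = 31.2 m.
N² = (9.8/1024.68) × (1.754/31.2) = 5.3767 × 10⁻⁴ s⁻².
N = √(5.3767 × 10⁻⁴) = 0.023188 rad s⁻¹, so T = 2π/N = 270.97 s = 4.5162 min ≈ 4.52 min.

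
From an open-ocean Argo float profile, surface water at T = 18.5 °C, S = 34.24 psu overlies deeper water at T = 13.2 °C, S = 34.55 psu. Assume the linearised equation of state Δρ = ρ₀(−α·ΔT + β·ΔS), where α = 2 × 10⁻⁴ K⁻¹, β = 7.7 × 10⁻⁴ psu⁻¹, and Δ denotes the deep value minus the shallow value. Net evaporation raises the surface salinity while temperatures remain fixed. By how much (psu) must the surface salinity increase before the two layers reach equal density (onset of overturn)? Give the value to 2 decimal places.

Neutral buoyancy requires −α(T_deep − T_surf) + β(S_deep − S_surf′) = 0.
S_surf′ = S_deep − (α/β)·ΔT = 34.55 − (2 × 10⁻⁴/7.7 × 10⁻⁴)·(-5.3) = 35.9266 psu.
Increase required: 35.9266 − 34.24 = 1.6866 psu.

1.69 psu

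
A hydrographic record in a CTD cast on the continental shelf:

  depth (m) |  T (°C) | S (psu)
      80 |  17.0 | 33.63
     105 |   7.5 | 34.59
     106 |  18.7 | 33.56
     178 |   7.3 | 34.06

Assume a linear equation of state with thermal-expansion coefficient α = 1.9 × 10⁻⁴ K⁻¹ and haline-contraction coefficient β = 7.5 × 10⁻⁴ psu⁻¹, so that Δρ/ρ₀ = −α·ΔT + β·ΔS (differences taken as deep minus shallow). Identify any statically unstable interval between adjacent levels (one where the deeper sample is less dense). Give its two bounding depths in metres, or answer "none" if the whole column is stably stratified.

105–106 m

Evaluate Δρ/ρ₀ = −αΔT + βΔS across each adjacent pair:
  80–105 m: −αΔT+βΔS = −(1.9 × 10⁻⁴)(-9.5)+(7.5 × 10⁻⁴)(+0.96) = 2.5 × 10⁻³ → stable
  105–106 m: −αΔT+βΔS = −(1.9 × 10⁻⁴)(+11.2)+(7.5 × 10⁻⁴)(-1.03) = -2.9 × 10⁻³ → UNSTABLE
  106–178 m: −αΔT+βΔS = −(1.9 × 10⁻⁴)(-11.4)+(7.5 × 10⁻⁴)(+0.50) = 2.5 × 10⁻³ → stable
The 105–106 m interval has Δρ < 0: lighter water underlies denser water.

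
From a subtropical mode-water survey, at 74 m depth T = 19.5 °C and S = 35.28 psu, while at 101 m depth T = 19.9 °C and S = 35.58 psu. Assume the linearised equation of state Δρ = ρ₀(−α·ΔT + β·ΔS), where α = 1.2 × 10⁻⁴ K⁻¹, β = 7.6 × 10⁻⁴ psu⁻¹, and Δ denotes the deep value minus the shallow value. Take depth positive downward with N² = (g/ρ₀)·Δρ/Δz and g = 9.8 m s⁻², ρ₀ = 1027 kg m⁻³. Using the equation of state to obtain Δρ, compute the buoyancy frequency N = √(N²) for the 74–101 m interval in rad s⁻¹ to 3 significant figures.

ΔT = +0.4 K, ΔS = +0.30 psu (deep − shallow).
Δρ/ρ₀ = −αΔT + βΔS = -4.80 × 10⁻⁵ + 2.28 × 10⁻⁴ = 1.80 × 10⁻⁴, so Δρ ≈ 0.1849 kg m⁻³.
N² = (g/ρ₀)·Δρ/Δz = g·(Δρ/ρ₀)/Δz = 9.8 × 1.80 × 10⁻⁴ / 27 = 6.5333 × 10⁻⁵ s⁻².
N = √(6.5333 × 10⁻⁵) = 8.0829 × 10⁻³ rad s⁻¹ ≈ 8.08 × 10⁻³ rad s⁻¹.

8.08 × 10⁻³ rad s⁻¹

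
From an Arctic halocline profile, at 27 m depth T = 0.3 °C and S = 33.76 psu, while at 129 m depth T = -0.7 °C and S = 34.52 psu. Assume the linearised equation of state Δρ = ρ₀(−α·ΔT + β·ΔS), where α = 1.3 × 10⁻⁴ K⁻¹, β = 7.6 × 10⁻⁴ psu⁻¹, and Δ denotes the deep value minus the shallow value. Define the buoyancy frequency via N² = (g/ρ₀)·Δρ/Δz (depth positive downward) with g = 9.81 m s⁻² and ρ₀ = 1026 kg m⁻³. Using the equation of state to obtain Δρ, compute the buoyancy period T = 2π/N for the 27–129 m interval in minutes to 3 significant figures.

ΔT = -1.0 K, ΔS = +0.76 psu (deep − shallow).
Δρ/ρ₀ = −αΔT + βΔS = 1.30 × 10⁻⁴ + 5.776 × 10⁻⁴ = 7.076 × 10⁻⁴, so Δρ ≈ 0.7260 kg m⁻³.
N² = (g/ρ₀)·Δρ/Δz = g·(Δρ/ρ₀)/Δz = 9.81 × 7.076 × 10⁻⁴ / 102 = 6.8054 × 10⁻⁵ s⁻².
N = √(6.8054 × 10⁻⁵) = 8.2495 × 10⁻³ rad s⁻¹ → T = 2π/N = 761.64 s = 12.694 min ≈ 12.7 min.

12.7 min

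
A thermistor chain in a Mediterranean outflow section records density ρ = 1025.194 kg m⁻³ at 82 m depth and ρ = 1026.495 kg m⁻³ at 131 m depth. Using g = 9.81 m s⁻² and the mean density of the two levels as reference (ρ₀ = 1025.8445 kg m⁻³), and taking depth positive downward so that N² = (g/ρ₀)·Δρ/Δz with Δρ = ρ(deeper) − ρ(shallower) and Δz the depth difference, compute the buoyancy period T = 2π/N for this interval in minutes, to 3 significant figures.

Δρ = 1026.495 − 1025.194 = 1.301 kg m⁻³ over Δz = 131 − 82 = 49 m.
N² = (9.81/1025.8445) × (1.301/49) = 2.5390 × 10⁻⁴ s⁻².
N = √(2.5390 × 10⁻⁴) = 0.015934 rad s⁻¹, so T = 2π/N = 394.33 s = 6.5722 min ≈ 6.57 min.
A positive N² confirms static stability across the interval.

6.57 min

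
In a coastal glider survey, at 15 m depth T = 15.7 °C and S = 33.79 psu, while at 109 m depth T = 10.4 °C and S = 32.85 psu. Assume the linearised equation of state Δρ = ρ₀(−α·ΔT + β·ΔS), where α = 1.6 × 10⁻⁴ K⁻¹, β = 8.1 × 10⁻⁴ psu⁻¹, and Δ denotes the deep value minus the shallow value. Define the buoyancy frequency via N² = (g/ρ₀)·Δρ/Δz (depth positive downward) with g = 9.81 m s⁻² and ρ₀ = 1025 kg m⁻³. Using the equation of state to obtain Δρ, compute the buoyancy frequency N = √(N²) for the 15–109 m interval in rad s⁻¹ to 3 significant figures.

ΔT = -5.3 K, ΔS = -0.94 psu (deep − shallow).
Δρ/ρ₀ = −αΔT + βΔS = 8.48 × 10⁻⁴ − 7.614 × 10⁻⁴ = 8.66 × 10⁻⁵, so Δρ ≈ 0.08877 kg m⁻³.
N² = (g/ρ₀)·Δρ/Δz = g·(Δρ/ρ₀)/Δz = 9.81 × 8.66 × 10⁻⁵ / 94 = 9.0377 × 10⁻⁶ s⁻².
N = √(9.0377 × 10⁻⁶) = 3.0063 × 10⁻³ rad s⁻¹ ≈ 3.01 × 10⁻³ rad s⁻¹.

3.01 × 10⁻³ rad s⁻¹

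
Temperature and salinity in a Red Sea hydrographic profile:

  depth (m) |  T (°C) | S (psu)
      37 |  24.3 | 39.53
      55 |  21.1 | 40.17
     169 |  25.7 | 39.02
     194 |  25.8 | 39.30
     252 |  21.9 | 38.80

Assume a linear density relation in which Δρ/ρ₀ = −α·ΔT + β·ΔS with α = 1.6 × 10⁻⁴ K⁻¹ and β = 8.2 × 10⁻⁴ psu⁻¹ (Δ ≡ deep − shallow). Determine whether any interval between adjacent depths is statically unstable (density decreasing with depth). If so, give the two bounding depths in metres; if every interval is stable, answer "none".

Evaluate Δρ/ρ₀ = −αΔT + βΔS across each adjacent pair:
  37–55 m: −αΔT+βΔS = −(1.6 × 10⁻⁴)(-3.2)+(8.2 × 10⁻⁴)(+0.64) = 1.0 × 10⁻³ → stable
  55–169 m: −αΔT+βΔS = −(1.6 × 10⁻⁴)(+4.6)+(8.2 × 10⁻⁴)(-1.15) = -1.7 × 10⁻³ → UNSTABLE
  169–194 m: −αΔT+βΔS = −(1.6 × 10⁻⁴)(+0.1)+(8.2 × 10⁻⁴)(+0.28) = 2.1 × 10⁻⁴ → stable
  194–252 m: −αΔT+βΔS = −(1.6 × 10⁻⁴)(-3.9)+(8.2 × 10⁻⁴)(-0.50) = 2.1 × 10⁻⁴ → stable
The 55–169 m interval has Δρ < 0: lighter water underlies denser water.

55–169 m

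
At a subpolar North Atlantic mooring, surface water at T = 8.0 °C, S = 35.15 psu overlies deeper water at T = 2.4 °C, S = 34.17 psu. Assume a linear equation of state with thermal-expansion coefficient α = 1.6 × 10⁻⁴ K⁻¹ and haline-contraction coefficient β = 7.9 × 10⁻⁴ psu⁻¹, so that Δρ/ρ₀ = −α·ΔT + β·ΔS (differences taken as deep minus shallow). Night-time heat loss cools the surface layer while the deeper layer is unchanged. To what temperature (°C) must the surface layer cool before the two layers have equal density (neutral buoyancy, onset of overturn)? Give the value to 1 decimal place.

7.2 °C

Neutral buoyancy requires Δρ = 0, i.e. −α(T_deep − T_surf′) + β(S_deep − S_surf) = 0.
T_surf′ = T_deep − (β/α)·ΔS = 2.4 − (7.9 × 10⁻⁴/1.6 × 10⁻⁴)·(-0.98) = 7.239 °C.
Cooling required: 8.0 − (7.239) = 0.761 °C.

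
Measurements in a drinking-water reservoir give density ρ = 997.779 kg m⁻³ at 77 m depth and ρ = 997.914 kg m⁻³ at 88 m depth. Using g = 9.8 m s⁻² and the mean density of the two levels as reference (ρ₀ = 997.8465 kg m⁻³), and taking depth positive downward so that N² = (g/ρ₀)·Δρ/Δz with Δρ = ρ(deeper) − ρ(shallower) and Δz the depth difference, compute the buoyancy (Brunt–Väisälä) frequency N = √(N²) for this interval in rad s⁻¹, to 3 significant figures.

Δρ = 997.914 − 997.779 = 0.135 kg m⁻³ over Δz = 88 − 77 = 11 m.
N² = (9.8/997.8465) × (0.135/11) = 1.2053 × 10⁻⁴ s⁻².
N = √(1.2053 × 10⁻⁴) = 0.010979 rad s⁻¹ ≈ 0.0110 rad s⁻¹.

0.0110 rad s⁻¹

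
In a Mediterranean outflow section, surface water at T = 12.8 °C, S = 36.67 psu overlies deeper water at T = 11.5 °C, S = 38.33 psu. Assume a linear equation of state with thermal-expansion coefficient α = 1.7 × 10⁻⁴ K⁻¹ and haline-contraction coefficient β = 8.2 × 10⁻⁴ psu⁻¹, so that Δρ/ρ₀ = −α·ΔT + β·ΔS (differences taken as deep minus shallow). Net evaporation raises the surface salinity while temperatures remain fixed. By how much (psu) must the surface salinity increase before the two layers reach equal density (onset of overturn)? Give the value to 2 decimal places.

Neutral buoyancy requires −α(T_deep − T_surf) + β(S_deep − S_surf′) = 0.
S_surf′ = S_deep − (α/β)·ΔT = 38.33 − (1.7 × 10⁻⁴/8.2 × 10⁻⁴)·(-1.3) = 38.5995 psu.
Increase required: 38.5995 − 36.67 = 1.9295 psu.

1.93 psu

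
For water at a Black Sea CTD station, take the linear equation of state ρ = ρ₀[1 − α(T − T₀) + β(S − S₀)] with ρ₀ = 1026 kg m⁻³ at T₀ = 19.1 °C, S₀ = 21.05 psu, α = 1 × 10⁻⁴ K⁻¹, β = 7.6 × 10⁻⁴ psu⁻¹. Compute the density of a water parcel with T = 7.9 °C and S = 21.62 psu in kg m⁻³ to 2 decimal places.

1027.59 kg m⁻³

T − T₀ = -11.2 K, S − S₀ = +0.57 psu.
Bracket = 1 − α·(-11.2) + β·(+0.57) = 1 + (1.5532 × 10⁻³) = 1.0015532.
ρ = 1026 × 1.0015532 = 1027.59 kg m⁻³.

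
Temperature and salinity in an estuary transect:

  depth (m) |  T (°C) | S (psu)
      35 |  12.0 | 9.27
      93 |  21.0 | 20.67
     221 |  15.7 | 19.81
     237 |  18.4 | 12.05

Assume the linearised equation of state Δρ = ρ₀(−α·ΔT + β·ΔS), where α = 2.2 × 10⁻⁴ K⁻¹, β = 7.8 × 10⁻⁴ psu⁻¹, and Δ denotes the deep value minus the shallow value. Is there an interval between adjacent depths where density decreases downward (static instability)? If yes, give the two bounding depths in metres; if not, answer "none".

221–237 m

Evaluate Δρ/ρ₀ = −αΔT + βΔS across each adjacent pair:
  35–93 m: −αΔT+βΔS = −(2.2 × 10⁻⁴)(+9.0)+(7.8 × 10⁻⁴)(+11.40) = 6.9 × 10⁻³ → stable
  93–221 m: −αΔT+βΔS = −(2.2 × 10⁻⁴)(-5.3)+(7.8 × 10⁻⁴)(-0.86) = 5.0 × 10⁻⁴ → stable
  221–237 m: −αΔT+βΔS = −(2.2 × 10⁻⁴)(+2.7)+(7.8 × 10⁻⁴)(-7.76) = -6.6 × 10⁻³ → UNSTABLE
The 221–237 m interval has Δρ < 0: lighter water underlies denser water.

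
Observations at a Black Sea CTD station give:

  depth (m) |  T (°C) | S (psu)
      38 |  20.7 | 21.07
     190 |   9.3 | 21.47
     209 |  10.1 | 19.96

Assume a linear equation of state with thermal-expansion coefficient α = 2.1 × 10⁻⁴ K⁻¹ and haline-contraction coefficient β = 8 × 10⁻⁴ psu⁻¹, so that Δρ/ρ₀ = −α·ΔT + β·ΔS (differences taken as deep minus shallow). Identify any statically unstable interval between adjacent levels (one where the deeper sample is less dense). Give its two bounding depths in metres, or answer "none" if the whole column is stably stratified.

190–209 m

Evaluate Δρ/ρ₀ = −αΔT + βΔS across each adjacent pair:
  38–190 m: −αΔT+βΔS = −(2.1 × 10⁻⁴)(-11.4)+(8 × 10⁻⁴)(+0.40) = 2.7 × 10⁻³ → stable
  190–209 m: −αΔT+βΔS = −(2.1 × 10⁻⁴)(+0.8)+(8 × 10⁻⁴)(-1.51) = -1.4 × 10⁻³ → UNSTABLE
The 190–209 m interval has Δρ < 0: lighter water underlies denser water.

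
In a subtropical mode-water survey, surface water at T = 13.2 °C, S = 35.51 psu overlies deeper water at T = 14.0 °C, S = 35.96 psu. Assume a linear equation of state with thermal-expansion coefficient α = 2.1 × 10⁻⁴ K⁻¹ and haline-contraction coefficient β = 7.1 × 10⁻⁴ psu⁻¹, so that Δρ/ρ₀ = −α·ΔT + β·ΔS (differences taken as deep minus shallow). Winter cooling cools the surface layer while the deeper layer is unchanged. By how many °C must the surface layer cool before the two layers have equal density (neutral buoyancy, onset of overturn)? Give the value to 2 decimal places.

Neutral buoyancy requires Δρ = 0, i.e. −α(T_deep − T_surf′) + β(S_deep − S_surf) = 0.
T_surf′ = T_deep − (β/α)·ΔS = 14.0 − (7.1 × 10⁻⁴/2.1 × 10⁻⁴)·(+0.45) = 12.4786 °C.
Cooling required: 13.2 − (12.4786) = 0.7214 °C.

0.72 °C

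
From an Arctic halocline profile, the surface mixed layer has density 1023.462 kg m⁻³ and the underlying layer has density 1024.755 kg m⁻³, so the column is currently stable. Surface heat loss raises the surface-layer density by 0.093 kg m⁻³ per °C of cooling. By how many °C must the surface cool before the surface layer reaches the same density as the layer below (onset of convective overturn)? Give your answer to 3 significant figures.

Density deficit of the surface layer: 1024.755 − 1023.462 = 1.293 kg m⁻³.
Required change = 1.293 / 0.093 = 13.9 °C.

13.9 °C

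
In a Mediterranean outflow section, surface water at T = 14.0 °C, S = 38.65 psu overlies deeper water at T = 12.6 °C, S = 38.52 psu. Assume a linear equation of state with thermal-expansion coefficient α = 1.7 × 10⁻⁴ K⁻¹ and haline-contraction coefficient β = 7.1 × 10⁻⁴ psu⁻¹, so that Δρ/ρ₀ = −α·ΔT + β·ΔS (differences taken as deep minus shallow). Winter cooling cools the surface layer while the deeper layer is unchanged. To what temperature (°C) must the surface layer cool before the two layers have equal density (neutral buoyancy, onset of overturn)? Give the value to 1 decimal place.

13.1 °C

Neutral buoyancy requires Δρ = 0, i.e. −α(T_deep − T_surf′) + β(S_deep − S_surf) = 0.
T_surf′ = T_deep − (β/α)·ΔS = 12.6 − (7.1 × 10⁻⁴/1.7 × 10⁻⁴)·(-0.13) = 13.143 °C.
Cooling required: 14.0 − (13.143) = 0.857 °C.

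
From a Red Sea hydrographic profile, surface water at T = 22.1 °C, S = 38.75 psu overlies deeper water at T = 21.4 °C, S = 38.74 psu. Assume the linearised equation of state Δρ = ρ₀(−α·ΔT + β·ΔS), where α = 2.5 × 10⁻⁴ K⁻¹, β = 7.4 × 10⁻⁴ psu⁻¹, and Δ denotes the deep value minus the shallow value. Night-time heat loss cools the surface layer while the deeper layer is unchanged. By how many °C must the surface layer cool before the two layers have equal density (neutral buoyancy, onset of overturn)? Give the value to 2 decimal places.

Neutral buoyancy requires Δρ = 0, i.e. −α(T_deep − T_surf′) + β(S_deep − S_surf) = 0.
T_surf′ = T_deep − (β/α)·ΔS = 21.4 − (7.4 × 10⁻⁴/2.5 × 10⁻⁴)·(-0.01) = 21.4296 °C.
Cooling required: 22.1 − (21.4296) = 0.6704 °C.

0.67 °C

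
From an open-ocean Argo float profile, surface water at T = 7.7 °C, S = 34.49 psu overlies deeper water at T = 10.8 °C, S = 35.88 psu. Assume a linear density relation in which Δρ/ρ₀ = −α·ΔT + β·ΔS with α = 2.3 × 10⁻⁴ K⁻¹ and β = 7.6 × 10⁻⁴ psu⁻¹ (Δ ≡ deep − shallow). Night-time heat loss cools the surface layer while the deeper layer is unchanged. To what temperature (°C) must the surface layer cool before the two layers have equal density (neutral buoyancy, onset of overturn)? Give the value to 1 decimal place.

Neutral buoyancy requires Δρ = 0, i.e. −α(T_deep − T_surf′) + β(S_deep − S_surf) = 0.
T_surf′ = T_deep − (β/α)·ΔS = 10.8 − (7.6 × 10⁻⁴/2.3 × 10⁻⁴)·(+1.39) = 6.207 °C.
Cooling required: 7.7 − (6.207) = 1.493 °C.

6.2 °C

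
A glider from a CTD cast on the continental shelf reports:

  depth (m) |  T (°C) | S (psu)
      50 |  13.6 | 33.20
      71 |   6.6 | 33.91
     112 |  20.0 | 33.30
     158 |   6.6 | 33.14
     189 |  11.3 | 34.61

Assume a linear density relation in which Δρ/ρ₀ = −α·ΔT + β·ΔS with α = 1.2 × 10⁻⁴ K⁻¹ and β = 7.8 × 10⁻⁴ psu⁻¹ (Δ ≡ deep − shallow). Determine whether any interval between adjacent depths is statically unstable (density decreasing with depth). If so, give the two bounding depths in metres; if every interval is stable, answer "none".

71–112 m

Evaluate Δρ/ρ₀ = −αΔT + βΔS across each adjacent pair:
  50–71 m: −αΔT+βΔS = −(1.2 × 10⁻⁴)(-7.0)+(7.8 × 10⁻⁴)(+0.71) = 1.4 × 10⁻³ → stable
  71–112 m: −αΔT+βΔS = −(1.2 × 10⁻⁴)(+13.4)+(7.8 × 10⁻⁴)(-0.61) = -2.1 × 10⁻³ → UNSTABLE
  112–158 m: −αΔT+βΔS = −(1.2 × 10⁻⁴)(-13.4)+(7.8 × 10⁻⁴)(-0.16) = 1.5 × 10⁻³ → stable
  158–189 m: −αΔT+βΔS = −(1.2 × 10⁻⁴)(+4.7)+(7.8 × 10⁻⁴)(+1.47) = 5.8 × 10⁻⁴ → stable
The 71–112 m interval has Δρ < 0: lighter water underlies denser water.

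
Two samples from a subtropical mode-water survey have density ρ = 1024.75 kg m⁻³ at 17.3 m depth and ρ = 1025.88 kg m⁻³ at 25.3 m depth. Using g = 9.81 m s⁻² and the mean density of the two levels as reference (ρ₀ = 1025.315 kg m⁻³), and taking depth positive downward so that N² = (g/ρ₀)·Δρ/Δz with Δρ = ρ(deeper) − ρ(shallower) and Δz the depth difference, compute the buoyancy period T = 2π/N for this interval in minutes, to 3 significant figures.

2.85 min

Δρ = 1025.88 − 1024.75 = 1.13 kg m⁻³ over Δz = 25.3 − 17.3 = 8 m.
N² = (9.81/1025.315) × (1.13/8) = 1.3515 × 10⁻³ s⁻².
N = √(1.3515 × 10⁻³) = 0.036763 rad s⁻¹, so T = 2π/N = 170.91 s = 2.8485 min ≈ 2.85 min.
A positive N² confirms static stability across the interval.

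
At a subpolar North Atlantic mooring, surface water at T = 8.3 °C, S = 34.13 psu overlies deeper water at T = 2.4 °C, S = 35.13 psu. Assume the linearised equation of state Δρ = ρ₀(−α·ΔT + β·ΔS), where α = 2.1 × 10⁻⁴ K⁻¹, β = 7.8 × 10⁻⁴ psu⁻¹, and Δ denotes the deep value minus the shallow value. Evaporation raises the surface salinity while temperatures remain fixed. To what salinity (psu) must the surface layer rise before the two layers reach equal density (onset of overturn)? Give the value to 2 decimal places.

Neutral buoyancy requires −α(T_deep − T_surf) + β(S_deep − S_surf′) = 0.
S_surf′ = S_deep − (α/β)·ΔT = 35.13 − (2.1 × 10⁻⁴/7.8 × 10⁻⁴)·(-5.9) = 36.7185 psu.
Increase required: 36.7185 − 34.13 = 2.5885 psu.

36.72 psu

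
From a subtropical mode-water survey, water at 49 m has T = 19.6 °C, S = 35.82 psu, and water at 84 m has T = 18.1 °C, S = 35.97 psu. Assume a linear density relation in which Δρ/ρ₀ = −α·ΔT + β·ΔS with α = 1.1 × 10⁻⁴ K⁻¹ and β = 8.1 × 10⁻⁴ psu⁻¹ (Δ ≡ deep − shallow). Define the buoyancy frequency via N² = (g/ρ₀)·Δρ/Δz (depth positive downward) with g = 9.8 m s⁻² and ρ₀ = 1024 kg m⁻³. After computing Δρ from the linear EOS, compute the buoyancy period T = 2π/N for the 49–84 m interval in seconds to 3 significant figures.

702 s

ΔT = -1.5 K, ΔS = +0.15 psu (deep − shallow).
Δρ/ρ₀ = −αΔT + βΔS = 1.65 × 10⁻⁴ + 1.215 × 10⁻⁴ = 2.865 × 10⁻⁴, so Δρ ≈ 0.2934 kg m⁻³.
N² = (g/ρ₀)·Δρ/Δz = g·(Δρ/ρ₀)/Δz = 9.8 × 2.865 × 10⁻⁴ / 35 = 8.0220 × 10⁻⁵ s⁻².
N = √(8.0220 × 10⁻⁵) = 8.9566 × 10⁻³ rad s⁻¹ → T = 2π/N = 701.51 s ≈ 702 s.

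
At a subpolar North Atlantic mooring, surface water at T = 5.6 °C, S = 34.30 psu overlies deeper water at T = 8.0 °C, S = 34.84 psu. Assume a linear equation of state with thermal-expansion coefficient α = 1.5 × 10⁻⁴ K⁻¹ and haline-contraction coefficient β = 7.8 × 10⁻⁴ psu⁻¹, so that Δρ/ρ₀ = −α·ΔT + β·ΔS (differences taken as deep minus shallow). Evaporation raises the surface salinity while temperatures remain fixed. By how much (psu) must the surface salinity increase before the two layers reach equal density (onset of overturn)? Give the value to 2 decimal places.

0.08 psu

Neutral buoyancy requires −α(T_deep − T_surf) + β(S_deep − S_surf′) = 0.
S_surf′ = S_deep − (α/β)·ΔT = 34.84 − (1.5 × 10⁻⁴/7.8 × 10⁻⁴)·(+2.4) = 34.3785 psu.
Increase required: 34.3785 − 34.30 = 0.0785 psu.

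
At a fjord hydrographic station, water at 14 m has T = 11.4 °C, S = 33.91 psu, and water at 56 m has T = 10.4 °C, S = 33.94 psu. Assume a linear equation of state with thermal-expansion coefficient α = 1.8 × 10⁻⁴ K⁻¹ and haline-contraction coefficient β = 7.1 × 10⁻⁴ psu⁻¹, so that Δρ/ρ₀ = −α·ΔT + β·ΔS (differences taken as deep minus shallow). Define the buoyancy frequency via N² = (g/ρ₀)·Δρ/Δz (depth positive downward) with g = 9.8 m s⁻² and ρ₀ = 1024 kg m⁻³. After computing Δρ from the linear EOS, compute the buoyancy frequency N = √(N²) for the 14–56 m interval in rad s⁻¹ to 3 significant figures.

6.85 × 10⁻³ rad s⁻¹

ΔT = -1.0 K, ΔS = +0.03 psu (deep − shallow).
Δρ/ρ₀ = −αΔT + βΔS = 1.80 × 10⁻⁴ + 2.13 × 10⁻⁵ = 2.013 × 10⁻⁴, so Δρ ≈ 0.2061 kg m⁻³.
N² = (g/ρ₀)·Δρ/Δz = g·(Δρ/ρ₀)/Δz = 9.8 × 2.013 × 10⁻⁴ / 42 = 4.6970 × 10⁻⁵ s⁻².
N = √(4.6970 × 10⁻⁵) = 6.8535 × 10⁻³ rad s⁻¹ ≈ 6.85 × 10⁻³ rad s⁻¹.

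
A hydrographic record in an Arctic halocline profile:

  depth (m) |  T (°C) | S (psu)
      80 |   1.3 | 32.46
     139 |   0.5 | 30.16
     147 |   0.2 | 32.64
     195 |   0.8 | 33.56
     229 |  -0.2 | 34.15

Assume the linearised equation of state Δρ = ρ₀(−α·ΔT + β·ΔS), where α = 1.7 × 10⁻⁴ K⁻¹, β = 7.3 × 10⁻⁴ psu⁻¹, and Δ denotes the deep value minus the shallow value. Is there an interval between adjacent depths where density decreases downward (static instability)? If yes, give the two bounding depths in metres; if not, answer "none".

80–139 m

Evaluate Δρ/ρ₀ = −αΔT + βΔS across each adjacent pair:
  80–139 m: −αΔT+βΔS = −(1.7 × 10⁻⁴)(-0.8)+(7.3 × 10⁻⁴)(-2.30) = -1.5 × 10⁻³ → UNSTABLE
  139–147 m: −αΔT+βΔS = −(1.7 × 10⁻⁴)(-0.3)+(7.3 × 10⁻⁴)(+2.48) = 1.9 × 10⁻³ → stable
  147–195 m: −αΔT+βΔS = −(1.7 × 10⁻⁴)(+0.6)+(7.3 × 10⁻⁴)(+0.92) = 5.7 × 10⁻⁴ → stable
  195–229 m: −αΔT+βΔS = −(1.7 × 10⁻⁴)(-1.0)+(7.3 × 10⁻⁴)(+0.59) = 6.0 × 10⁻⁴ → stable
The 80–139 m interval has Δρ < 0: lighter water underlies denser water.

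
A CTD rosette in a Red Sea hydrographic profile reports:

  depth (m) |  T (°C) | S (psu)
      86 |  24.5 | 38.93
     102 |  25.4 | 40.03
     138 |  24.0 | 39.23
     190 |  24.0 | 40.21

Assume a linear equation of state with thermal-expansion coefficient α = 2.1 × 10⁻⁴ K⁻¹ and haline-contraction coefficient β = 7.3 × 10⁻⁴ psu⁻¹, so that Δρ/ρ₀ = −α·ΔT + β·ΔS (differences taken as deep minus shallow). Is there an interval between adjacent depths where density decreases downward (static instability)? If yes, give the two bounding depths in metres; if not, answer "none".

102–138 m

Evaluate Δρ/ρ₀ = −αΔT + βΔS across each adjacent pair:
  86–102 m: −αΔT+βΔS = −(2.1 × 10⁻⁴)(+0.9)+(7.3 × 10⁻⁴)(+1.10) = 6.1 × 10⁻⁴ → stable
  102–138 m: −αΔT+βΔS = −(2.1 × 10⁻⁴)(-1.4)+(7.3 × 10⁻⁴)(-0.80) = -2.9 × 10⁻⁴ → UNSTABLE
  138–190 m: −αΔT+βΔS = −(2.1 × 10⁻⁴)(+0.0)+(7.3 × 10⁻⁴)(+0.98) = 7.2 × 10⁻⁴ → stable
The 102–138 m interval has Δρ < 0: lighter water underlies denser water.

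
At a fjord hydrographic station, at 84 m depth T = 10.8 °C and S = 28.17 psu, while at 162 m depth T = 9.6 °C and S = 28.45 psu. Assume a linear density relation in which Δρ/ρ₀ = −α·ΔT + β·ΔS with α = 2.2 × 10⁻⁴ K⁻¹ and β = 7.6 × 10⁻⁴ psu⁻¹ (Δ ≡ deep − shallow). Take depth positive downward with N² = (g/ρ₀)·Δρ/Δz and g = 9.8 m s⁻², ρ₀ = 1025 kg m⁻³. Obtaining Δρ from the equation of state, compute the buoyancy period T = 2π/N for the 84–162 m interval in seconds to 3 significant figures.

ΔT = -1.2 K, ΔS = +0.28 psu (deep − shallow).
Δρ/ρ₀ = −αΔT + βΔS = 2.64 × 10⁻⁴ + 2.128 × 10⁻⁴ = 4.768 × 10⁻⁴, so Δρ ≈ 0.4887 kg m⁻³.
N² = (g/ρ₀)·Δρ/Δz = g·(Δρ/ρ₀)/Δz = 9.8 × 4.768 × 10⁻⁴ / 78 = 5.9906 × 10⁻⁵ s⁻².
N = √(5.9906 × 10⁻⁵) = 7.7399 × 10⁻³ rad s⁻¹ → T = 2π/N = 811.79 s ≈ 812 s.

812 s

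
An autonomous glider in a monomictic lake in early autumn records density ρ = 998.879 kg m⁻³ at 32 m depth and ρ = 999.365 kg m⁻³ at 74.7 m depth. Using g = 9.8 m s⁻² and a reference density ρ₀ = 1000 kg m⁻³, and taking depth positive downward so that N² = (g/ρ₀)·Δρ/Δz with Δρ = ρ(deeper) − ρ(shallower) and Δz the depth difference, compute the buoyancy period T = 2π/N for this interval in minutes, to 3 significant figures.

9.92 min

Δρ = 999.365 − 998.879 = 0.486 kg m⁻³ over Δz = 74.7 − 32 = 42.7 m.
N² = (9.8/1000) × (0.486/42.7) = 1.1154 × 10⁻⁴ s⁻².
N = √(1.1154 × 10⁻⁴) = 0.010561 rad s⁻¹, so T = 2π/N = 594.94 s = 9.9157 min ≈ 9.92 min.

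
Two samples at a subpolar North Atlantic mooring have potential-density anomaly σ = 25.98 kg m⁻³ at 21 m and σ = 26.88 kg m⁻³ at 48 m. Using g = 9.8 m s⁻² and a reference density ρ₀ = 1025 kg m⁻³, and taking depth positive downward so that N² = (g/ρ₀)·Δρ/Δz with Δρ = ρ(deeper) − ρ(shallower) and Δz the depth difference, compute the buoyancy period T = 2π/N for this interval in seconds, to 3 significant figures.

Δρ = 1026.88 − 1025.98 = 0.90 kg m⁻³ over Δz = 48 − 21 = 27 m.
N² = (9.8/1025) × (0.90/27) = 3.1870 × 10⁻⁴ s⁻².
N = √(3.1870 × 10⁻⁴) = 0.017852 rad s⁻¹, so T = 2π/N = 351.96 s ≈ 352 s.

352 s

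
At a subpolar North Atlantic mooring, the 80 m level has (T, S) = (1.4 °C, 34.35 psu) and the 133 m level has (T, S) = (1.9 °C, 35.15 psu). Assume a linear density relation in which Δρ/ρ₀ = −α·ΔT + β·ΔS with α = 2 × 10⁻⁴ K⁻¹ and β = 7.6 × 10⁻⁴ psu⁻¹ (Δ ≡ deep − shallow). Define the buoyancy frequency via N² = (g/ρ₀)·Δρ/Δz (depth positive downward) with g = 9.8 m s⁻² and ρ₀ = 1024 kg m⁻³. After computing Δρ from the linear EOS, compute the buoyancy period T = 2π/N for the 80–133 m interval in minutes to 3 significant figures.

10.8 min

ΔT = +0.5 K, ΔS = +0.80 psu (deep − shallow).
Δρ/ρ₀ = −αΔT + βΔS = -1.00 × 10⁻⁴ + 6.08 × 10⁻⁴ = 5.08 × 10⁻⁴, so Δρ ≈ 0.5202 kg m⁻³.
N² = (g/ρ₀)·Δρ/Δz = g·(Δρ/ρ₀)/Δz = 9.8 × 5.08 × 10⁻⁴ / 53 = 9.3932 × 10⁻⁵ s⁻².
N = √(9.3932 × 10⁻⁵) = 9.6919 × 10⁻³ rad s⁻¹ → T = 2π/N = 648.29 s = 10.805 min ≈ 10.8 min.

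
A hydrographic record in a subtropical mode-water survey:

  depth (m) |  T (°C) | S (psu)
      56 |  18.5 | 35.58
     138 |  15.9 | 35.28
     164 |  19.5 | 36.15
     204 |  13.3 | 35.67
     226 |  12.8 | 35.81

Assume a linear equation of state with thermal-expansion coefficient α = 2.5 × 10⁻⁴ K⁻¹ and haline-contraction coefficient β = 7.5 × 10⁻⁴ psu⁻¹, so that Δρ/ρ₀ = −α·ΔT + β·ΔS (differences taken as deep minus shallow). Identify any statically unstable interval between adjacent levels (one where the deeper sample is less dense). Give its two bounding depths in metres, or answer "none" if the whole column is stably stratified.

138–164 m

Evaluate Δρ/ρ₀ = −αΔT + βΔS across each adjacent pair:
  56–138 m: −αΔT+βΔS = −(2.5 × 10⁻⁴)(-2.6)+(7.5 × 10⁻⁴)(-0.30) = 4.3 × 10⁻⁴ → stable
  138–164 m: −αΔT+βΔS = −(2.5 × 10⁻⁴)(+3.6)+(7.5 × 10⁻⁴)(+0.87) = -2.5 × 10⁻⁴ → UNSTABLE
  164–204 m: −αΔT+βΔS = −(2.5 × 10⁻⁴)(-6.2)+(7.5 × 10⁻⁴)(-0.48) = 1.2 × 10⁻³ → stable
  204–226 m: −αΔT+βΔS = −(2.5 × 10⁻⁴)(-0.5)+(7.5 × 10⁻⁴)(+0.14) = 2.3 × 10⁻⁴ → stable
The 138–164 m interval has Δρ < 0: lighter water underlies denser water.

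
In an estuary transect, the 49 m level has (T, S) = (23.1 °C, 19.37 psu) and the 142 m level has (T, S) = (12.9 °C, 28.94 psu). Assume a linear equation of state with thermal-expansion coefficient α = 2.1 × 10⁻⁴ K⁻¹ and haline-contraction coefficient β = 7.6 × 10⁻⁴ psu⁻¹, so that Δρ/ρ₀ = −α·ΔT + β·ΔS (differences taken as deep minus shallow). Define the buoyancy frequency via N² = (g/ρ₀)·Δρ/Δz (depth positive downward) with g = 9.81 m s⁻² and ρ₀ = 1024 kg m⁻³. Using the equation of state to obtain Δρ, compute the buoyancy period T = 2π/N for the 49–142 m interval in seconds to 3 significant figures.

ΔT = -10.2 K, ΔS = +9.57 psu (deep − shallow).
Δρ/ρ₀ = −αΔT + βΔS = 2.142 × 10⁻³ + 7.2732 × 10⁻³ = 9.4152 × 10⁻³, so Δρ ≈ 9.641 kg m⁻³.
N² = (g/ρ₀)·Δρ/Δz = g·(Δρ/ρ₀)/Δz = 9.81 × 9.4152 × 10⁻³ / 93 = 9.9315 × 10⁻⁴ s⁻².
N = √(9.9315 × 10⁻⁴) = 0.031514 rad s⁻¹ → T = 2π/N = 199.38 s ≈ 199 s.

199 s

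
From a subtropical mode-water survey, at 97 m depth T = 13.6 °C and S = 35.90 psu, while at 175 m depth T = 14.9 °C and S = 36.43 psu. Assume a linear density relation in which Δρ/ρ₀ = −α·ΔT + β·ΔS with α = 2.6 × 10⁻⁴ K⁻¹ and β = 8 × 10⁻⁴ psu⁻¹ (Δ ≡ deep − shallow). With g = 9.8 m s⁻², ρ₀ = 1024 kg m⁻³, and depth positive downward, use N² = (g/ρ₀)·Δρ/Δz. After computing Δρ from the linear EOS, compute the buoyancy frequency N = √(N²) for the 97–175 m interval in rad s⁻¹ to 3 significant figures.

3.29 × 10⁻³ rad s⁻¹

ΔT = +1.3 K, ΔS = +0.53 psu (deep − shallow).
Δρ/ρ₀ = −αΔT + βΔS = -3.38 × 10⁻⁴ + 4.24 × 10⁻⁴ = 8.60 × 10⁻⁵, so Δρ ≈ 0.08806 kg m⁻³.
N² = (g/ρ₀)·Δρ/Δz = g·(Δρ/ρ₀)/Δz = 9.8 × 8.60 × 10⁻⁵ / 78 = 1.0805 × 10⁻⁵ s⁻².
N = √(1.0805 × 10⁻⁵) = 3.2871 × 10⁻³ rad s⁻¹ ≈ 3.29 × 10⁻³ rad s⁻¹.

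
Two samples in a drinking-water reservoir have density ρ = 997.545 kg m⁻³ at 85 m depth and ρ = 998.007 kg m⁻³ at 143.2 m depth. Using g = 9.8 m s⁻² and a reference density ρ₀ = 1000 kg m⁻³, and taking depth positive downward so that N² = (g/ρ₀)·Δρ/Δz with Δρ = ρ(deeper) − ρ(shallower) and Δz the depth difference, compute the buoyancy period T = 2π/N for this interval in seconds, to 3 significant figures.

712 s

Δρ = 998.007 − 997.545 = 0.462 kg m⁻³ over Δz = 143.2 − 85 = 58.2 m.
N² = (9.8/1000) × (0.462/58.2) = 7.7794 × 10⁻⁵ s⁻².
N = √(7.7794 × 10⁻⁵) = 8.8201 × 10⁻³ rad s⁻¹, so T = 2π/N = 712.37 s ≈ 712 s.
Since Δρ > 0 the layer is stably stratified.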